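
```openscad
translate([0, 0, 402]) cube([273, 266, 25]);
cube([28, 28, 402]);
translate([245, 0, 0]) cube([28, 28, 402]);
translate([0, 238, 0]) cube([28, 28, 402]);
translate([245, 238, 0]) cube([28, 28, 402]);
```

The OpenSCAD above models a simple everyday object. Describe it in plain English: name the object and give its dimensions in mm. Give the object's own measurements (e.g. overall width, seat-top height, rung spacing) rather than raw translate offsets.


A four-legged stool. The seat is a 273×266×25 mm slab whose top surface is at z = 427 mm; four square legs, each 28×28 mm in cross-section, run from the floor (z = 0) to the underside of the seat, each flush with a corner of the seat.


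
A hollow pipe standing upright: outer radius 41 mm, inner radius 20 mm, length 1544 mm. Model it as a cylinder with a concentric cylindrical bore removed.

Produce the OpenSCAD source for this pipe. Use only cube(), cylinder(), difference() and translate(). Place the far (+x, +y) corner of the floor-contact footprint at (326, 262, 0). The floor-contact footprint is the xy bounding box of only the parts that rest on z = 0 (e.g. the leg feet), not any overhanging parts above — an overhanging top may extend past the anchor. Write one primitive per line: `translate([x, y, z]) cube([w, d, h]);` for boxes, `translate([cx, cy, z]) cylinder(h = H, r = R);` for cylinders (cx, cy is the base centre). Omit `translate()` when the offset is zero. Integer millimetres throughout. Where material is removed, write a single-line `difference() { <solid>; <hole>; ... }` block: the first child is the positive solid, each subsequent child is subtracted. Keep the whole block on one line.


difference() { translate([285, 221, 0]) cylinder(h = 1544, r = 41); translate([285, 221, 0]) cylinder(h = 1544, r = 20); }


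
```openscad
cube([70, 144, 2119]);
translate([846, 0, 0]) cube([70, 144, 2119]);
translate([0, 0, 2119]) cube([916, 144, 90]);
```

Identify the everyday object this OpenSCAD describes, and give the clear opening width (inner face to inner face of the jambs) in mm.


A door frame. The clear opening width is 776 mm.

Two 2119 mm tall posts with a header on top — a door frame. The left jamb is 70 mm wide at x = 0; the right jamb starts at x = 846. The clear opening is 846 − 70 = 776 mm.


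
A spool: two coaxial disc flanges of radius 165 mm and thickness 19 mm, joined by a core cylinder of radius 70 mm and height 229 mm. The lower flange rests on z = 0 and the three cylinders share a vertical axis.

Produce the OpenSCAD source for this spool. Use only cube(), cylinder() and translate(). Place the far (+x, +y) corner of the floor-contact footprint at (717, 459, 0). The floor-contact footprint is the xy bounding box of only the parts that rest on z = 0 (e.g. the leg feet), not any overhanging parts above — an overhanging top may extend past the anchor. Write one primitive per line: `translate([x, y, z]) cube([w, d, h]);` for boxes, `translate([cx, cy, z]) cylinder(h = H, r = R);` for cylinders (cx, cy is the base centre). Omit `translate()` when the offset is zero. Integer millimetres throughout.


translate([552, 294, 0]) cylinder(h = 19, r = 165);
translate([552, 294, 19]) cylinder(h = 229, r = 70);
translate([552, 294, 248]) cylinder(h = 19, r = 165);


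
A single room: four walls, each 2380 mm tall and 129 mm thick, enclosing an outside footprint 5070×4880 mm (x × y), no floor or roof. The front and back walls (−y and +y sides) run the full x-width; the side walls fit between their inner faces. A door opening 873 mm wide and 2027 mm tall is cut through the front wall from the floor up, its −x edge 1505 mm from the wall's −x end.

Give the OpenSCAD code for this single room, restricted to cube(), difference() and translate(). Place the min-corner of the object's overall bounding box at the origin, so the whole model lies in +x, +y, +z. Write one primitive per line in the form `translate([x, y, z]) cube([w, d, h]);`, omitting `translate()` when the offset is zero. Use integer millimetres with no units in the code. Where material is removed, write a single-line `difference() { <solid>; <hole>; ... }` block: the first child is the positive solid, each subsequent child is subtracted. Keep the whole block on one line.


difference() { cube([5070, 129, 2380]); translate([1505, 0, 0]) cube([873, 129, 2027]); }
translate([0, 4751, 0]) cube([5070, 129, 2380]);
translate([0, 129, 0]) cube([129, 4622, 2380]);
translate([4941, 129, 0]) cube([129, 4622, 2380]);


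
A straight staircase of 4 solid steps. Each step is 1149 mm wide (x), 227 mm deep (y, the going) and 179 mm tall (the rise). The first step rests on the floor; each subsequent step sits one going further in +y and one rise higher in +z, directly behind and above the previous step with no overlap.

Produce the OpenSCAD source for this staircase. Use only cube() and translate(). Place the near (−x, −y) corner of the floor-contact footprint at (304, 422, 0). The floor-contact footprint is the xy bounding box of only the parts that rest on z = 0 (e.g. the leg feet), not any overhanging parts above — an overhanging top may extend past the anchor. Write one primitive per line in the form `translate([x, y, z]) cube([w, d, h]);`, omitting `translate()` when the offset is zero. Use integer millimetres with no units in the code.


translate([304, 422, 0]) cube([1149, 227, 179]);
translate([304, 649, 179]) cube([1149, 227, 179]);
translate([304, 876, 358]) cube([1149, 227, 179]);
translate([304, 1103, 537]) cube([1149, 227, 179]);


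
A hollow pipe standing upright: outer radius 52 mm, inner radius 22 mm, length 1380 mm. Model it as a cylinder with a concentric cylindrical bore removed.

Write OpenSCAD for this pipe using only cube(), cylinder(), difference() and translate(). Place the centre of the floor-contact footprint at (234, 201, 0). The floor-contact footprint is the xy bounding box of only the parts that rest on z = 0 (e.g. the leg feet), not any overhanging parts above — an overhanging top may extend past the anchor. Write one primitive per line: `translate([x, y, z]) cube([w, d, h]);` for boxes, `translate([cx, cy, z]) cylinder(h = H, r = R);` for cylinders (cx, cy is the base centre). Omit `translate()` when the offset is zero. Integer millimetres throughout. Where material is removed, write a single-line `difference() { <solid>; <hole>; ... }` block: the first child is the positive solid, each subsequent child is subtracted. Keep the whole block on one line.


difference() { translate([234, 201, 0]) cylinder(h = 1380, r = 52); translate([234, 201, 0]) cylinder(h = 1380, r = 22); }


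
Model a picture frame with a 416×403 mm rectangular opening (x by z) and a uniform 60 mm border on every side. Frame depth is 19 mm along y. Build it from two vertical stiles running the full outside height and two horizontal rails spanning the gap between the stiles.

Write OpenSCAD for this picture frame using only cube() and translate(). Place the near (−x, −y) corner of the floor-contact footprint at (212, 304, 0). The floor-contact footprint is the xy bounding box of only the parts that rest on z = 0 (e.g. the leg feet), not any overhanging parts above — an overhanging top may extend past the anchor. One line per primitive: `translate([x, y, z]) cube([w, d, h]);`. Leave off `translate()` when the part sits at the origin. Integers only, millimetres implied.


translate([212, 304, 0]) cube([60, 19, 523]);
translate([688, 304, 0]) cube([60, 19, 523]);
translate([272, 304, 0]) cube([416, 19, 60]);
translate([272, 304, 463]) cube([416, 19, 60]);


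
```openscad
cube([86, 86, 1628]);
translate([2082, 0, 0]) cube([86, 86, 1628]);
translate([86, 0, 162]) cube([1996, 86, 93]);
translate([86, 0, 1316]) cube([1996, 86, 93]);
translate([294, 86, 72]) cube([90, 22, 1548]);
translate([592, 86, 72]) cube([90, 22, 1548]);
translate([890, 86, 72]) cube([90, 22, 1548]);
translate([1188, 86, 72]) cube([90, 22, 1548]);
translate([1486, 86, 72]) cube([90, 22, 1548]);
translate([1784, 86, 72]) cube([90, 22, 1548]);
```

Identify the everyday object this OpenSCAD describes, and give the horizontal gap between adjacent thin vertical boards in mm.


A fence section. The picket gap is 208 mm.

Two posts, two rails, 6 pickets — a fence section. Span 1996 mm holds 6 pickets of 90 mm with 7 equal gaps: ⌊(1996 − 6·90) / 7⌋ = 208 mm.


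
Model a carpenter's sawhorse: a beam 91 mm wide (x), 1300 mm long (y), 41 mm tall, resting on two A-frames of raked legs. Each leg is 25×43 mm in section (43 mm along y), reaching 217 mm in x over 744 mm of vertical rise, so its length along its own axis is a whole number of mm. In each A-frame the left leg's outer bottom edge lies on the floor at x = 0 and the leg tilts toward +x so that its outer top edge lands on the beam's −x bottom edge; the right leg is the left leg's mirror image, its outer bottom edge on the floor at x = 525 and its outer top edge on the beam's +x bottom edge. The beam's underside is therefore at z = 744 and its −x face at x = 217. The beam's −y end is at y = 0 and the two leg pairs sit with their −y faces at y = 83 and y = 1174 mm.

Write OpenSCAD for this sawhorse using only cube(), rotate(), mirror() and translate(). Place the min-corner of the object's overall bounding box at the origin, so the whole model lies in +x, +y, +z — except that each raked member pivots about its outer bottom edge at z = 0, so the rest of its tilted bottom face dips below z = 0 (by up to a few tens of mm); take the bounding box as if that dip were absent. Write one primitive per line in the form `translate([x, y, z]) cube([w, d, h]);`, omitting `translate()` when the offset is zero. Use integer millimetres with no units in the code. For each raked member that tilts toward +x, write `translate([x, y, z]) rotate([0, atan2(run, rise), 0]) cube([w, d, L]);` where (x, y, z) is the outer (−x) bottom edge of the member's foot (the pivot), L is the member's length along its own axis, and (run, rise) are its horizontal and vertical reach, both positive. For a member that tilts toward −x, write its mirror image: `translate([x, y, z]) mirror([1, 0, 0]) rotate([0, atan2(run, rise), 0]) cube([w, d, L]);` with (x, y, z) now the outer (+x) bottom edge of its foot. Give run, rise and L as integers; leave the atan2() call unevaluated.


// leg length = √(217² + 744²) = 775
// right-leg outer foot x = 2·217 + 91 = 525
// beam min-corner = (217, 0, 744)
translate([217, 0, 744]) cube([91, 1300, 41]);
translate([0, 83, 0]) rotate([0, atan2(217, 744), 0]) cube([25, 43, 775]);
translate([525, 83, 0]) mirror([1, 0, 0]) rotate([0, atan2(217, 744), 0]) cube([25, 43, 775]);
translate([0, 1174, 0]) rotate([0, atan2(217, 744), 0]) cube([25, 43, 775]);
translate([525, 1174, 0]) mirror([1, 0, 0]) rotate([0, atan2(217, 744), 0]) cube([25, 43, 775]);


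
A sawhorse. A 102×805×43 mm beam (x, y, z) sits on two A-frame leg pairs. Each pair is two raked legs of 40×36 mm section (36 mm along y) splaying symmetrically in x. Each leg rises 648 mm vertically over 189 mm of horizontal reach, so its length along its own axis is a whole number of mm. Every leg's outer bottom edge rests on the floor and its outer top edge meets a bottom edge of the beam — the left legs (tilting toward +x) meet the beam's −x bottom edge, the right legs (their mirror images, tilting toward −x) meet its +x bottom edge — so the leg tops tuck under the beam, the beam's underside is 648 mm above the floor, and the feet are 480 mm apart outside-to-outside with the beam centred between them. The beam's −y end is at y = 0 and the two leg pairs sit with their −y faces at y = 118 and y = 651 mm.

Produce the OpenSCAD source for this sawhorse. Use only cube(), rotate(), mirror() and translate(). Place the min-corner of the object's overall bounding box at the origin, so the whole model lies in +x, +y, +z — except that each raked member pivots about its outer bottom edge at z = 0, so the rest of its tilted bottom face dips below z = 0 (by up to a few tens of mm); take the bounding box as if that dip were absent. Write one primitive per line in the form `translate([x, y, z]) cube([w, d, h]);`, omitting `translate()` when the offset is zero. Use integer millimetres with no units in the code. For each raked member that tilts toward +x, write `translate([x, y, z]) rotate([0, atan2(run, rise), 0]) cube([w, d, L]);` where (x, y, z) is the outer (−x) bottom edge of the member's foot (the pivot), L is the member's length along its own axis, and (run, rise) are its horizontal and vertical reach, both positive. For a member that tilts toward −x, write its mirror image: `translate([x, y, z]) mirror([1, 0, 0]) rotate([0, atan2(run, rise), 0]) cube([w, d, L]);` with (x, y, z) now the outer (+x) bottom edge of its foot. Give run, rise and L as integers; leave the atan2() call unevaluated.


// leg length = √(189² + 648²) = 675
// right-leg outer foot x = 2·189 + 102 = 480
// beam min-corner = (189, 0, 648)
translate([189, 0, 648]) cube([102, 805, 43]);
translate([0, 118, 0]) rotate([0, atan2(189, 648), 0]) cube([40, 36, 675]);
translate([480, 118, 0]) mirror([1, 0, 0]) rotate([0, atan2(189, 648), 0]) cube([40, 36, 675]);
translate([0, 651, 0]) rotate([0, atan2(189, 648), 0]) cube([40, 36, 675]);
translate([480, 651, 0]) mirror([1, 0, 0]) rotate([0, atan2(189, 648), 0]) cube([40, 36, 675]);


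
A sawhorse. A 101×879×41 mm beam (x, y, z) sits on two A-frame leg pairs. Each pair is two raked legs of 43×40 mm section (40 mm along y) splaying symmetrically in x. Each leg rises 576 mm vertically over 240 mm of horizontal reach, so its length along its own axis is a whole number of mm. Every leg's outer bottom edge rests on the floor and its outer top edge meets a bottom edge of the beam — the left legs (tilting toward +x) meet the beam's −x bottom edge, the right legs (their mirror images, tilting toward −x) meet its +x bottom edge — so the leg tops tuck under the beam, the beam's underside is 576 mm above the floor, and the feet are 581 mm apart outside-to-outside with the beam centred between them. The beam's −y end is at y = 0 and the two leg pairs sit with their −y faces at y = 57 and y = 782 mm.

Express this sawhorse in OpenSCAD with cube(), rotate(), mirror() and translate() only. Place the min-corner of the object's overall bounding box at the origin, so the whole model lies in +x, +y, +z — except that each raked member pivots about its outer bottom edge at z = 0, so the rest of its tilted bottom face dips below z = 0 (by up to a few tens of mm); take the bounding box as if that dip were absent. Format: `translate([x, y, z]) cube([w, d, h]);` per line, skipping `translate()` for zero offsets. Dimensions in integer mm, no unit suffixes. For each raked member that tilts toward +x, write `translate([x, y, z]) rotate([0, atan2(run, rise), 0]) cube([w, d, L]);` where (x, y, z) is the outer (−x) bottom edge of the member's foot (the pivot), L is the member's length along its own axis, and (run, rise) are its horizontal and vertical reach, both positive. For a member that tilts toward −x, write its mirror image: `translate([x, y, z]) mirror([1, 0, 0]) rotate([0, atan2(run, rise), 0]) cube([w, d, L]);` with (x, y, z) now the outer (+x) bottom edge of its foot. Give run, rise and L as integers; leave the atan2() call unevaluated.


translate([240, 0, 576]) cube([101, 879, 41]);
translate([0, 57, 0]) rotate([0, atan2(240, 576), 0]) cube([43, 40, 624]);
translate([581, 57, 0]) mirror([1, 0, 0]) rotate([0, atan2(240, 576), 0]) cube([43, 40, 624]);
translate([0, 782, 0]) rotate([0, atan2(240, 576), 0]) cube([43, 40, 624]);
translate([581, 782, 0]) mirror([1, 0, 0]) rotate([0, atan2(240, 576), 0]) cube([43, 40, 624]);


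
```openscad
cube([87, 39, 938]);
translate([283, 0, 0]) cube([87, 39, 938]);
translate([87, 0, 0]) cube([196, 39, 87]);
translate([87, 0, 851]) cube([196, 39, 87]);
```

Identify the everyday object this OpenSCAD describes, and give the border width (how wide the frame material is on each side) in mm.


A picture frame. The border width is 87 mm.

Four thin pieces enclosing a rectangular opening — a picture frame. The two full-height stiles are 938 mm tall; the top rail sits at z = 851 and is 87 mm tall, so the border above the opening is 938 − 851 = 87 mm, matching the stile x-width.


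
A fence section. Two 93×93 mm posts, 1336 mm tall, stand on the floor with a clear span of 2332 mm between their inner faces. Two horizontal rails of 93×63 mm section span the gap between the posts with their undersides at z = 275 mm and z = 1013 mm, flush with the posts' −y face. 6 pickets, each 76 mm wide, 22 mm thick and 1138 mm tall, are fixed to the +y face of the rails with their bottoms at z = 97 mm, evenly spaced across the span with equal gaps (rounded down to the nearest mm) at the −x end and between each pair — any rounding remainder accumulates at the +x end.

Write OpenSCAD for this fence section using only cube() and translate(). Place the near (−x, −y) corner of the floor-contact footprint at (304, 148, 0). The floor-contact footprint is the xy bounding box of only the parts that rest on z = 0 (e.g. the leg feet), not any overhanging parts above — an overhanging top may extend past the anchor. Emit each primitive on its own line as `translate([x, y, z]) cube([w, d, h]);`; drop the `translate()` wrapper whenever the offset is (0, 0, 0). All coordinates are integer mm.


translate([304, 148, 0]) cube([93, 93, 1336]);
translate([2729, 148, 0]) cube([93, 93, 1336]);
translate([397, 148, 275]) cube([2332, 93, 63]);
translate([397, 148, 1013]) cube([2332, 93, 63]);
translate([665, 241, 97]) cube([76, 22, 1138]);
translate([1009, 241, 97]) cube([76, 22, 1138]);
translate([1353, 241, 97]) cube([76, 22, 1138]);
translate([1697, 241, 97]) cube([76, 22, 1138]);
translate([2041, 241, 97]) cube([76, 22, 1138]);
translate([2385, 241, 97]) cube([76, 22, 1138]);


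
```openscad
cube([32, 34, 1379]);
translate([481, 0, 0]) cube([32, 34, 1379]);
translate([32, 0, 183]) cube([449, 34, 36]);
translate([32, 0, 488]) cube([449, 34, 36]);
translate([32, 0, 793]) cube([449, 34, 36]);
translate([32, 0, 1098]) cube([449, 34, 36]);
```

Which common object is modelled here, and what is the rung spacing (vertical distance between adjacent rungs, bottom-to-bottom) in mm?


A ladder. The rung spacing is 305 mm.

Two tall 32×34 posts with 4 short bars between them — a ladder. Adjacent rungs sit at z = 183 and z = 488, so the spacing is 488 − 183 = 305 mm.


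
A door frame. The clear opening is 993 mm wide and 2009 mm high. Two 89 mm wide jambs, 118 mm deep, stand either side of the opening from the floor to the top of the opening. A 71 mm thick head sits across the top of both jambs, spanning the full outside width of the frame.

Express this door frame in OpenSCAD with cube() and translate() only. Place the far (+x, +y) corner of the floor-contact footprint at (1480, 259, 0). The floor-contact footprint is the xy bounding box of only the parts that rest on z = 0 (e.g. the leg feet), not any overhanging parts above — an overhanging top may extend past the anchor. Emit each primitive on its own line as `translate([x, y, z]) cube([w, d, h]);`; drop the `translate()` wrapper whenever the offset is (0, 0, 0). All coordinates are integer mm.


translate([309, 141, 0]) cube([89, 118, 2009]);
translate([1391, 141, 0]) cube([89, 118, 2009]);
translate([309, 141, 2009]) cube([1171, 118, 71]);


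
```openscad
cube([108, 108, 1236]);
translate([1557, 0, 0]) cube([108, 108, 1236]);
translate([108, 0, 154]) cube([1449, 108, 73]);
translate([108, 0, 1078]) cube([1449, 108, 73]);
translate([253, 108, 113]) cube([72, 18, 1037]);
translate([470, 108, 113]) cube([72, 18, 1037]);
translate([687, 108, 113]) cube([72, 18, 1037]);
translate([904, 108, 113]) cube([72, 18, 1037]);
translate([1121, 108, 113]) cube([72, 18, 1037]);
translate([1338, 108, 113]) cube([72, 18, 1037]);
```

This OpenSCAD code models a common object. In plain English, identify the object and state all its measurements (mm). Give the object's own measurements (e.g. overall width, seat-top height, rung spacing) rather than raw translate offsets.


A fence section. Two 108×108 mm posts, 1236 mm tall, stand on the floor with a clear span of 1449 mm between their inner faces. Two horizontal rails of 108×73 mm section span the gap between the posts with their undersides at z = 154 mm and z = 1078 mm, flush with the posts' −y face. 6 pickets, each 72 mm wide, 18 mm thick and 1037 mm tall, are fixed to the +y face of the rails with their bottoms at z = 113 mm, spaced across the span with a 145 mm gap after the −x post and between neighbouring pickets, with 147 mm left before the +x post.


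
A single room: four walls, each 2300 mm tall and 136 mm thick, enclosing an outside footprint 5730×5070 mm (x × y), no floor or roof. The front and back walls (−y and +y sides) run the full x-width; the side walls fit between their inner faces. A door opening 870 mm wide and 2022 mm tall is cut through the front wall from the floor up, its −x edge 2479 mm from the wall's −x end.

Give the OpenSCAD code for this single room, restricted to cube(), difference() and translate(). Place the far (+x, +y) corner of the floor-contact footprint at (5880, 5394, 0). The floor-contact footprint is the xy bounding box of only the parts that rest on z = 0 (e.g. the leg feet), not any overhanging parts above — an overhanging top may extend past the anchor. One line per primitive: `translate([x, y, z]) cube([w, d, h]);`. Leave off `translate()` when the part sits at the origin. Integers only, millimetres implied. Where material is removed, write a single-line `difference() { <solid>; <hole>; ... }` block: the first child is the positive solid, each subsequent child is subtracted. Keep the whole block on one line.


difference() { translate([150, 324, 0]) cube([5730, 136, 2300]); translate([2629, 324, 0]) cube([870, 136, 2022]); }
translate([150, 5258, 0]) cube([5730, 136, 2300]);
translate([150, 460, 0]) cube([136, 4798, 2300]);
translate([5744, 460, 0]) cube([136, 4798, 2300]);


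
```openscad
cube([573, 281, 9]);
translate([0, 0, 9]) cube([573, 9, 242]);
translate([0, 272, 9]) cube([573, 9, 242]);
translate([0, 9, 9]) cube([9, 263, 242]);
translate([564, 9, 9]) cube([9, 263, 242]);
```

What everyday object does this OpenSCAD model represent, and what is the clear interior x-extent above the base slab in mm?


An open box. The internal width is 555 mm.

A 573×281 base slab with four walls standing on it — an open box. The base is 573 mm wide and the walls are 9 mm thick, so the internal width is 573 − 2 × 9 = 555 mm.


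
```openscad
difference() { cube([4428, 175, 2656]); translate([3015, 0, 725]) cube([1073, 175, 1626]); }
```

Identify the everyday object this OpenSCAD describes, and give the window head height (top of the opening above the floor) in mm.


A wall with a window opening. The window head height is 2351 mm.

A wall with a rectangular opening subtracted — a window. Sill at z = 725, opening 1626 mm tall, so the head is at 725 + 1626 = 2351 mm.


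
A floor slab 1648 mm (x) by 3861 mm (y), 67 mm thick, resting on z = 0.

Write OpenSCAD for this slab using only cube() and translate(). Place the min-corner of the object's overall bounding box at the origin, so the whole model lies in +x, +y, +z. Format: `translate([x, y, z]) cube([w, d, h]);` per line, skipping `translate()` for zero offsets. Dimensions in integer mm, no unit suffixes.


cube([1648, 3861, 67]);


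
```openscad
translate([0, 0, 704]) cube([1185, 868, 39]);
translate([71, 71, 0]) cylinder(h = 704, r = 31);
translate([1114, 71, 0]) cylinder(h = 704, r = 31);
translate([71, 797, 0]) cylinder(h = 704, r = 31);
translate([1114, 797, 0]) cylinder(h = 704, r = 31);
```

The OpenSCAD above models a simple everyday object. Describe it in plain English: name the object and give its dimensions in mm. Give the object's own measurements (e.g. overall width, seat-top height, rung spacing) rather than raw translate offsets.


A rectangular dining table. The top is 1185×868×39 mm with its upper surface at z = 743 mm. It stands on four round legs of 62 mm diameter, each leg's bounding box inset 40 mm from the nearest pair of top edges, running from the floor to the underside of the top.


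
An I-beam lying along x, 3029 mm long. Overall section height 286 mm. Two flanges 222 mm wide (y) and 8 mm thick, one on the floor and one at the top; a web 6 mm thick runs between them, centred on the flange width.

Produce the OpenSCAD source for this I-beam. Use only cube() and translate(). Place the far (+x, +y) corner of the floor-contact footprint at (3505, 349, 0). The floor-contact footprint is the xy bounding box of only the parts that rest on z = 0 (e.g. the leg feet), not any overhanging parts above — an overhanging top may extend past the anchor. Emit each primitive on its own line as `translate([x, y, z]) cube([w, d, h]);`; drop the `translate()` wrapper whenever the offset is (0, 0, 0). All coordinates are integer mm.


translate([476, 127, 0]) cube([3029, 222, 8]);
translate([476, 235, 8]) cube([3029, 6, 270]);
translate([476, 127, 278]) cube([3029, 222, 8]);


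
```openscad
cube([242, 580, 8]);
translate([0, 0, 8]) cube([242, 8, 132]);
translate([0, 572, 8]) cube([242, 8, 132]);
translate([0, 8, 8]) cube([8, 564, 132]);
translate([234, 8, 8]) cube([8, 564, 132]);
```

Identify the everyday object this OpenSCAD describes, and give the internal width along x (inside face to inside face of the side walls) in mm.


An open box. The internal width is 226 mm.

A 242×580 base slab with four walls standing on it — an open box. The base is 242 mm wide and the walls are 8 mm thick, so the internal width is 242 − 2 × 8 = 226 mm.


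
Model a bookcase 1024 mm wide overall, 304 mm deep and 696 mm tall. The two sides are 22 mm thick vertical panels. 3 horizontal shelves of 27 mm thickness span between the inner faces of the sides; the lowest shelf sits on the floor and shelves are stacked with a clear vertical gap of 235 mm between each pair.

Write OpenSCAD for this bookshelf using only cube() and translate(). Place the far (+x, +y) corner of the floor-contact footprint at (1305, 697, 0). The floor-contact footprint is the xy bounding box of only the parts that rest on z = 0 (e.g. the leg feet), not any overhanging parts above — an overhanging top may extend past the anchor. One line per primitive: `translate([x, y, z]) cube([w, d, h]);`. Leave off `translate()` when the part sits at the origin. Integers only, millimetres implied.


translate([281, 393, 0]) cube([22, 304, 696]);
translate([1283, 393, 0]) cube([22, 304, 696]);
translate([303, 393, 0]) cube([980, 304, 27]);
translate([303, 393, 262]) cube([980, 304, 27]);
translate([303, 393, 524]) cube([980, 304, 27]);


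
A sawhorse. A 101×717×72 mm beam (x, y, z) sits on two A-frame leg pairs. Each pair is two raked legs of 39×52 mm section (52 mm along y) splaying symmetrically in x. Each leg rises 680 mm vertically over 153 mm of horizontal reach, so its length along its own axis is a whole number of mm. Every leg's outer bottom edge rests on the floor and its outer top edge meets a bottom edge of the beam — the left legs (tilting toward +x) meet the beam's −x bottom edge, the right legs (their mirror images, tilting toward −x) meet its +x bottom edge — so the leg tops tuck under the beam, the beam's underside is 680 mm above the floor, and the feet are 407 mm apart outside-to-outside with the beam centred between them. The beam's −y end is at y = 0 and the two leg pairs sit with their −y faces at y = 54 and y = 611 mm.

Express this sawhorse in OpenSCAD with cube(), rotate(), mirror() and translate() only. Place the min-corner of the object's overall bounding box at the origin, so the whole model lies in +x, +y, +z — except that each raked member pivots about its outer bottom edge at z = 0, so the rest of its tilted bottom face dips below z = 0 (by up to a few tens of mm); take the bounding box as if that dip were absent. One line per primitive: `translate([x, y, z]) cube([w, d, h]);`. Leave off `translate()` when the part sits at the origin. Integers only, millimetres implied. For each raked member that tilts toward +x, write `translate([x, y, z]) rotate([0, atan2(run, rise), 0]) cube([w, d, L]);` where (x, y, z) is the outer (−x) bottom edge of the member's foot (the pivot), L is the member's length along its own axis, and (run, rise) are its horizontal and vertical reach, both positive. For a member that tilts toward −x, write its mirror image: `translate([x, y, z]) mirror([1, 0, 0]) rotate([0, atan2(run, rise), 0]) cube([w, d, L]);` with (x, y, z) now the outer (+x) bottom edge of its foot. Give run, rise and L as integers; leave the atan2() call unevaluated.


// leg length = √(153² + 680²) = 697
// right-leg outer foot x = 2·153 + 101 = 407
// beam min-corner = (153, 0, 680)
translate([153, 0, 680]) cube([101, 717, 72]);
translate([0, 54, 0]) rotate([0, atan2(153, 680), 0]) cube([39, 52, 697]);
translate([407, 54, 0]) mirror([1, 0, 0]) rotate([0, atan2(153, 680), 0]) cube([39, 52, 697]);
translate([0, 611, 0]) rotate([0, atan2(153, 680), 0]) cube([39, 52, 697]);
translate([407, 611, 0]) mirror([1, 0, 0]) rotate([0, atan2(153, 680), 0]) cube([39, 52, 697]);


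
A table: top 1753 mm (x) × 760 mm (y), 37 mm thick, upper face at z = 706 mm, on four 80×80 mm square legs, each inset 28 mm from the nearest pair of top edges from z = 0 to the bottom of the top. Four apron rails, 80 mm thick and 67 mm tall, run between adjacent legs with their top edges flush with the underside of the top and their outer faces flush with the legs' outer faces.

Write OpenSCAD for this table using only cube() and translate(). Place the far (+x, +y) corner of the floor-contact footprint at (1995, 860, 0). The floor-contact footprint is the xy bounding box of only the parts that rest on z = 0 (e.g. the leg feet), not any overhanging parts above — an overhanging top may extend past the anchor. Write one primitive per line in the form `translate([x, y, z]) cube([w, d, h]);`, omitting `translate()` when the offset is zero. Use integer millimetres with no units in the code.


// leg_h = 706 - 37 = 669
// apron z = 669 - 67 = 602
translate([270, 128, 669]) cube([1753, 760, 37]);
translate([298, 156, 0]) cube([80, 80, 669]);
translate([1915, 156, 0]) cube([80, 80, 669]);
translate([298, 780, 0]) cube([80, 80, 669]);
translate([1915, 780, 0]) cube([80, 80, 669]);
translate([378, 156, 602]) cube([1537, 80, 67]);
translate([378, 780, 602]) cube([1537, 80, 67]);
translate([298, 236, 602]) cube([80, 544, 67]);
translate([1915, 236, 602]) cube([80, 544, 67]);


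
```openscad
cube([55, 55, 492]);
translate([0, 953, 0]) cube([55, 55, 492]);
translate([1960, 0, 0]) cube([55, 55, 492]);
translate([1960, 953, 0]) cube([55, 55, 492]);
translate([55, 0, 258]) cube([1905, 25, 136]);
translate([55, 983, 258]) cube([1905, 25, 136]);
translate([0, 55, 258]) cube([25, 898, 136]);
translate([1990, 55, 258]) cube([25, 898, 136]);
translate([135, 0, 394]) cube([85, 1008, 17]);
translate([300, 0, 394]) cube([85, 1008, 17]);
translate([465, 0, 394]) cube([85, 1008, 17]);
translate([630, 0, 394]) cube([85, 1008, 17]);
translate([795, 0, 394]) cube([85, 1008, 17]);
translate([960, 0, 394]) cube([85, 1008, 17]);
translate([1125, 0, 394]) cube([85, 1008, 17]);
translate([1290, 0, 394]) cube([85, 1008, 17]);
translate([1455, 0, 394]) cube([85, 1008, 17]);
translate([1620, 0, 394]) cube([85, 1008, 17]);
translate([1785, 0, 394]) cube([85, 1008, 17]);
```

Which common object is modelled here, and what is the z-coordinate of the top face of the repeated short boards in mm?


A bed frame. The slat-top height is 411 mm.

Four posts, four rails, and a row of slats — a bed frame. Slats sit on the rails at z = 258 + 136 = 394; with slat thickness 17, the top is 411 mm.


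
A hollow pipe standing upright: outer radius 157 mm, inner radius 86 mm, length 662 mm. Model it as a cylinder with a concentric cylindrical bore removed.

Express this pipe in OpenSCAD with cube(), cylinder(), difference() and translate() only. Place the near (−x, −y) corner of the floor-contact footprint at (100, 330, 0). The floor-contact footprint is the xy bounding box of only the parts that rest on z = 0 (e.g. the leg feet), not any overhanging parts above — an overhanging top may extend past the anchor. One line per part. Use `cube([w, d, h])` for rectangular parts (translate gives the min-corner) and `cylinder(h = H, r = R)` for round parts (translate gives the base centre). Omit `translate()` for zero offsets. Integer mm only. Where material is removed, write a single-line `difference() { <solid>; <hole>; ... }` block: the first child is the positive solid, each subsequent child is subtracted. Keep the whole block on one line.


difference() { translate([257, 487, 0]) cylinder(h = 662, r = 157); translate([257, 487, 0]) cylinder(h = 662, r = 86); }


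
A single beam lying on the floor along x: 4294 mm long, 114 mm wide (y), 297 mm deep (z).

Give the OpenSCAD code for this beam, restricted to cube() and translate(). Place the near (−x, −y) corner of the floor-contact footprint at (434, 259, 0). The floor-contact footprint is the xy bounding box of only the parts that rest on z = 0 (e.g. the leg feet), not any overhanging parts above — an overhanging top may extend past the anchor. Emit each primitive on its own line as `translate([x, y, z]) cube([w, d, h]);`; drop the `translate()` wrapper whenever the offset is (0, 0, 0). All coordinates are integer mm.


translate([434, 259, 0]) cube([4294, 114, 297]);


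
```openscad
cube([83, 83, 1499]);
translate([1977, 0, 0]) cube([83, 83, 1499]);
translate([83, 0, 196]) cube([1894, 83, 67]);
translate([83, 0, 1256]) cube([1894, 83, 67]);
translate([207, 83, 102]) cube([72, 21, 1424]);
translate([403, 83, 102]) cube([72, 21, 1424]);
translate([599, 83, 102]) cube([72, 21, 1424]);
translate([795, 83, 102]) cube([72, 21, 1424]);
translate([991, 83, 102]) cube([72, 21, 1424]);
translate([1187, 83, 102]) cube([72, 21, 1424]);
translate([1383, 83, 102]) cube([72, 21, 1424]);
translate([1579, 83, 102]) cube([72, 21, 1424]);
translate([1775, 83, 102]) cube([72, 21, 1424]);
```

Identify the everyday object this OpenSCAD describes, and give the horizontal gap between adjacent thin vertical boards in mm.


A fence section. The picket gap is 124 mm.

Two posts, two rails, 9 pickets — a fence section. Span 1894 mm holds 9 pickets of 72 mm with 10 equal gaps: ⌊(1894 − 9·72) / 10⌋ = 124 mm.


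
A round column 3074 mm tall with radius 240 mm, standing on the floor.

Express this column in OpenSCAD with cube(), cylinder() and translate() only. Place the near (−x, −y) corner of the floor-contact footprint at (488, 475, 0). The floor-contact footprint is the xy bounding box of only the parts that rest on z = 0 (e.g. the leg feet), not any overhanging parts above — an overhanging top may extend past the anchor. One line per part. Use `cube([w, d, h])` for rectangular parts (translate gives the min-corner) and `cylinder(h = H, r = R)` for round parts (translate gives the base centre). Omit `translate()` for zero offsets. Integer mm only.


translate([728, 715, 0]) cylinder(h = 3074, r = 240);


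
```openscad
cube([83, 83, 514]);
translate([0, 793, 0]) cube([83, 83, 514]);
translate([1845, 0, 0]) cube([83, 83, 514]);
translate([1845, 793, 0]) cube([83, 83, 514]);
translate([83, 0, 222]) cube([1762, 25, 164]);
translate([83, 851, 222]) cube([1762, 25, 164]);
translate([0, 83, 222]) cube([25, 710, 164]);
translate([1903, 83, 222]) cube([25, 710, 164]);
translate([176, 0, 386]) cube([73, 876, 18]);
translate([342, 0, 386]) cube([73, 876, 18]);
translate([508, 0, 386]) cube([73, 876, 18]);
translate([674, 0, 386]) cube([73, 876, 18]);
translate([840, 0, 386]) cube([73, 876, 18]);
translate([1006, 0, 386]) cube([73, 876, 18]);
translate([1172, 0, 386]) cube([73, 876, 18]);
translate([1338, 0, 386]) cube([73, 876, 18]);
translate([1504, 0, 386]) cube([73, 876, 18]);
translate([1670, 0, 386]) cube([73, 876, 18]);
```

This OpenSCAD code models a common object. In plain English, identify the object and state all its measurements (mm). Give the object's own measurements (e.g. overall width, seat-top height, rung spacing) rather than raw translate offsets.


A bed frame 1928 mm long (x) by 876 mm wide (y). Four 83×83 mm corner posts, 514 mm tall, at the corners of the footprint. Four rails of 25 mm thickness and 164 mm height run between adjacent posts with their undersides at z = 222 mm, their outer faces flush with the outside of the frame (the two x-running rails run between the posts' inner faces; the two y-running rails run between the posts' inner faces). 10 slats, each 73 mm wide (x) and 18 mm thick, lie across the top of the two x-running rails, running the full 876 mm width of the frame in y; along x they sit between the end posts with a 93 mm gap after the −x posts and between neighbouring slats, leaving 102 mm before the +x posts.


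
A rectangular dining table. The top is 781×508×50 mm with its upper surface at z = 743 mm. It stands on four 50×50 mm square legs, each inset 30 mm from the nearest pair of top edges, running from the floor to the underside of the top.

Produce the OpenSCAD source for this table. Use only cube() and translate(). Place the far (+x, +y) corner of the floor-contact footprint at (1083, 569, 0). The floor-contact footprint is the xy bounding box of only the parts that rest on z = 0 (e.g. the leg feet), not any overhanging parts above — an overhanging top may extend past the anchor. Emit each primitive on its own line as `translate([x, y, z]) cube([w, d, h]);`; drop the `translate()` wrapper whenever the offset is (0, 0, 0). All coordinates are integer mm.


// leg_h = 743 - 50 = 693
translate([332, 91, 693]) cube([781, 508, 50]);
translate([362, 121, 0]) cube([50, 50, 693]);
translate([1033, 121, 0]) cube([50, 50, 693]);
translate([362, 519, 0]) cube([50, 50, 693]);
translate([1033, 519, 0]) cube([50, 50, 693]);


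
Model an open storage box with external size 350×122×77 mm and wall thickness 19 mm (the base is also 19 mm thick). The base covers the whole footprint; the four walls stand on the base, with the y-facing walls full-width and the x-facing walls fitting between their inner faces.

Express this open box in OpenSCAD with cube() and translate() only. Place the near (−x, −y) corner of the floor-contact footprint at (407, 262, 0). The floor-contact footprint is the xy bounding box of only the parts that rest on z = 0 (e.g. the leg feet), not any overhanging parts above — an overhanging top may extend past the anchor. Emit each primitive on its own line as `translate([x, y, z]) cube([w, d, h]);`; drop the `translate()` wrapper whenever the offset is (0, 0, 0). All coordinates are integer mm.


translate([407, 262, 0]) cube([350, 122, 19]);
translate([407, 262, 19]) cube([350, 19, 58]);
translate([407, 365, 19]) cube([350, 19, 58]);
translate([407, 281, 19]) cube([19, 84, 58]);
translate([738, 281, 19]) cube([19, 84, 58]);


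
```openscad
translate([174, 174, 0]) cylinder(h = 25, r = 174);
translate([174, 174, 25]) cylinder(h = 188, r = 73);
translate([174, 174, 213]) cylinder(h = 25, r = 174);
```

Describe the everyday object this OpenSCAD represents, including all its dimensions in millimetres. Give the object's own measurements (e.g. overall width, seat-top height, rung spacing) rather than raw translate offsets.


A spool: two coaxial disc flanges of radius 174 mm and thickness 25 mm, joined by a core cylinder of radius 73 mm and height 188 mm. The lower flange rests on z = 0 and the three cylinders share a vertical axis.


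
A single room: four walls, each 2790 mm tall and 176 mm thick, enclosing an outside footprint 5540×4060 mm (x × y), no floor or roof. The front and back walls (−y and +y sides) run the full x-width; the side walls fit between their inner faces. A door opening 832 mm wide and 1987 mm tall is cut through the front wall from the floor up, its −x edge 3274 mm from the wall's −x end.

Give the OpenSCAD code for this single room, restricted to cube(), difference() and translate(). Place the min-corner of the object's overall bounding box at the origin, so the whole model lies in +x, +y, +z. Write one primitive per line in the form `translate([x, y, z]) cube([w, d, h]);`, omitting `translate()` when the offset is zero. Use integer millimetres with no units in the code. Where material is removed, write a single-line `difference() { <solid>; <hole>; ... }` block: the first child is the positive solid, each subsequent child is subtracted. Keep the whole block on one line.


difference() { cube([5540, 176, 2790]); translate([3274, 0, 0]) cube([832, 176, 1987]); }
translate([0, 3884, 0]) cube([5540, 176, 2790]);
translate([0, 176, 0]) cube([176, 3708, 2790]);
translate([5364, 176, 0]) cube([176, 3708, 2790]);
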